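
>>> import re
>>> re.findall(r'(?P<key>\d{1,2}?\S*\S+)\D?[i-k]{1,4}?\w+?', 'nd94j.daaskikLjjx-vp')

['94j.daaskikLj']

This matches 1 to 2 of a digit (lazy), then zero or more of a non-whitespace character, then one or more of a non-whitespace character (captured as 'key'); then optionally a non-digit, then 1 to 4 of a character in [i-k] (lazy), then one or more of a word character (lazy).
Matches: at [2:17] match '94j.daaskikLjjx', group 1 = '94j.daaskikLj'.
Because there's exactly one group, `findall` drops the full match and keeps group 1 from the one hit.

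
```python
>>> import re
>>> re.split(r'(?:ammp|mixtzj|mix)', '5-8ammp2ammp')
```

['5-8', '2', '']

Matches to split on: at [3:7] → 'ammp'; at [8:12] → 'ammp'.
`split` removes every match and returns the 3 fragments in between.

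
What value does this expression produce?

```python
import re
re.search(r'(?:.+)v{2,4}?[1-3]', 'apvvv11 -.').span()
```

(0, 6)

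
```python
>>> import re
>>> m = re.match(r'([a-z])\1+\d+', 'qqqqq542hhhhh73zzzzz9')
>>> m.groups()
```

('q',)

A backreference is literal: `\1` must see the identical characters the first group matched.
`match` is anchored at position 0; if the pattern doesn't fit there, it returns None.
The match spans [0:8] → 'qqqqq542'.
Captured: group 1 = 'q'.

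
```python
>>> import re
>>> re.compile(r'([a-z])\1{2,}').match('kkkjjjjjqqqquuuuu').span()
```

(0, 3)

The backreference `\1` re-matches whatever the first group consumed, character for character.
With `match`, the pattern is implicitly anchored at the beginning.
The match spans [0:3] → 'kkk'.
Captured: group 1 = 'k'.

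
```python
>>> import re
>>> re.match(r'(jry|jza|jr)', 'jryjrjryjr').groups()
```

('jry',)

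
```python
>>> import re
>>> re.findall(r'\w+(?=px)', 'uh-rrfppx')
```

['rrfp']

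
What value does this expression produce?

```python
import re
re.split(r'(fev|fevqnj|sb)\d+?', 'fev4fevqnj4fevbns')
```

['', 'fev', '', 'fevqnj', 'fevbns']

Matches to split on: at [0:4] → 'fev4'; at [4:11] → 'fevqnj4'.
`re.split` interleaves the captured-group text with the surrounding fragments.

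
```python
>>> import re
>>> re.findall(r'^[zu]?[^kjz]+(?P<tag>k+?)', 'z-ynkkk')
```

['k']

Pattern: anchored at the start of the string; then optionally one of [zu], then one or more of any character except [kjz]; then one or more of a literal 'k' (lazy) (captured as 'tag').
Because the quantifier is non-greedy, it stops expanding at the earliest point where the rest of the pattern can succeed.
Walking the string: at [0:5] match 'z-ynk', group 1 = 'k'.
Because there's exactly one group, `findall` drops the full match and keeps group 1 from the one hit.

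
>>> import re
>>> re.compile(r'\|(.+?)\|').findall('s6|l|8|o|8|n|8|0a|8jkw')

['l', 'o', 'n', '0a']

A non-greedy quantifier consumes as few characters as it can — just enough that the remainder of the pattern still matches from where it stops; whatever follows it matches normally.
Matches: at [2:5] match '|l|', group 1 = 'l'; at [6:9] match '|o|', group 1 = 'o'; at [10:13] match '|n|', group 1 = 'n'; at [14:18] match '|0a|', group 1 = '0a'.
Because there's exactly one group, `findall` drops the full match and keeps group 1 from each hit.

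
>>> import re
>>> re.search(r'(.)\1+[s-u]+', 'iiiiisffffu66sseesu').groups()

('i',)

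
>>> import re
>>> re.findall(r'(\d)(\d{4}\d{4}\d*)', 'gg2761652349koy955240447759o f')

Pattern: a digit (captured); then exactly 4 of a digit, then exactly 4 of a digit, then zero or more of a digit (captured).
Scanning left to right: at [2:12] match '2761652349', groups = ('2', '761652349'); at [15:27] match '955240447759', groups = ('9', '55240447759').
2 groups means each result is a tuple of 2 captured strings — 2 here.

[('2', '761652349'), ('9', '55240447759')]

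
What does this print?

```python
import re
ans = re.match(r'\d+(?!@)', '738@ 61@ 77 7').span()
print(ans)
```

The negative lookahead/lookbehind blocks any match where the forbidden context is present.
`re.match` won't scan ahead — the pattern has to work from the very first character.
The match spans [0:2] → '73'.

(0, 2)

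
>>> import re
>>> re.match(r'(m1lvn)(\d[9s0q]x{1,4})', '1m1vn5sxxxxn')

The pattern matches the literal 'm1l', then the literal 'vn' (captured); then a digit, then one of [9s0q], then 1 to 4 of the literal 'x' (captured).
`re.match` only tries the pattern at the start of the string.
Here the string doesn't start with a match, so the call returns None.

None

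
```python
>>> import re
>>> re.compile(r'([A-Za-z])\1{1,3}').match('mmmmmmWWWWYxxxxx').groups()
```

('m',)

The match spans [0:4] → 'mmmm'.
Captured: group 1 = 'm'.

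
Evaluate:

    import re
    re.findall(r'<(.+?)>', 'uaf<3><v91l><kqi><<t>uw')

['3', 'v91l', 'kqi', '<t']

Lazy quantifiers expand one character at a time until the remainder of the pattern can match.
`findall` collects group 1 from each match (4 total).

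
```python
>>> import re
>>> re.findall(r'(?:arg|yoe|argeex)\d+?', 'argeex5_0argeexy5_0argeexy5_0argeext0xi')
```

With no groups in the pattern, `findall` gives back each whole match — 1 here.

['argeex5']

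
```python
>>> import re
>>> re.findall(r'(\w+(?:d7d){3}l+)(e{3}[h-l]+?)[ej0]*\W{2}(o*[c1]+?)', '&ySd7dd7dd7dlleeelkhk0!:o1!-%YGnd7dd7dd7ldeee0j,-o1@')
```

[('ySd7dd7dd7dll', 'eeelkhk', 'o1')]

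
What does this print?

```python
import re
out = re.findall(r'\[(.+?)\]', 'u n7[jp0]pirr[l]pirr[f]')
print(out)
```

['jp0', 'l', 'f']

A non-greedy quantifier consumes as few characters as it can — just enough that the remainder of the pattern still matches from where it stops; whatever follows it matches normally.
Walking the string: at [4:9] match '[jp0]', group 1 = 'jp0'; at [13:16] match '[l]', group 1 = 'l'; at [20:23] match '[f]', group 1 = 'f'.
`findall` collects group 1 from each match (3 total).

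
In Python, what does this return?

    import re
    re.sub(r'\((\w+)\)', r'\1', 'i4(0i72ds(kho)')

'i4(0i72dskho'

Each match is replaced using the text its own group 1 captured.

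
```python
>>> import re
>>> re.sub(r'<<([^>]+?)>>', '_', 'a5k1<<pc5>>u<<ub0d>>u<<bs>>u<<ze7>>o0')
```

Matches: at [4:11] → '<<pc5>>'; at [12:20] → '<<ub0d>>'; at [21:27] → '<<bs>>'; at [28:35] → '<<ze7>>'.
Every occurrence is swapped for '_'.

'a5k1_u_u_u_o0'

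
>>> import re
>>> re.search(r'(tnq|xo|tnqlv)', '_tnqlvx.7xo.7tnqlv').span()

`|` is ordered: at each position the engine commits to the first alternative that works.
The match spans [1:4] → 'tnq'.

(1, 4)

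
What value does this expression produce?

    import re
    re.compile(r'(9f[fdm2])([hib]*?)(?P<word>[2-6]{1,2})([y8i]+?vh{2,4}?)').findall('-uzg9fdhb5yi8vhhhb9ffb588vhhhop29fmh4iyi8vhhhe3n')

[('9fd', 'hb', '5', 'yi8vhh'), ('9ff', 'b', '5', '88vhh'), ('9fm', 'h', '4', 'iyi8vhh')]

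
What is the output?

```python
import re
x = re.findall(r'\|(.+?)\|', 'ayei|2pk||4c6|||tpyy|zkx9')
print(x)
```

['2pk', '4c6', '|tpyy']

A `+?`/`*?`/`{m,n}?` starts at its minimum and grows only as far as needed for what follows to match.
With a single group, `findall` returns only what that group captured — 3 items.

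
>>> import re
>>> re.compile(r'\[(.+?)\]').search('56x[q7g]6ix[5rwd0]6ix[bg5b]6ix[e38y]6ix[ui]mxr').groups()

('q7g',)

The match spans [3:8] → '[q7g]'.
Captured: group 1 = 'q7g'.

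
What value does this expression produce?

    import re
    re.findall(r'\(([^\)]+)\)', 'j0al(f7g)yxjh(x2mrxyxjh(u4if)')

['f7g', 'x2mrxyxjh(u4if']

Scanning left to right: at [4:9] match '(f7g)', group 1 = 'f7g'; at [13:29] match '(x2mrxyxjh(u4if)', group 1 = 'x2mrxyxjh(u4if'.
One capturing group, so `findall` returns just the captured substring from each match — 2 in all.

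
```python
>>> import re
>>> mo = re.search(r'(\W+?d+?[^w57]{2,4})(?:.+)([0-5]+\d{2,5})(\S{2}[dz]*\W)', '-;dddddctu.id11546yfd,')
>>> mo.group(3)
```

'yfd,'

The pattern matches one or more of a non-word character (lazy), then one or more of a literal 'd' (lazy), then 2 to 4 of any character except [w57] (captured); then one or more of any character (non-capturing group); then one or more of a character in [0-5], then 2 to 5 of a digit (captured); then exactly 2 of a non-whitespace character, then zero or more of one of [dz], then a non-word character (captured).
`search` walks the string left to right and returns the first match it finds.
The match spans [0:22] → '-;dddddctu.id11546yfd,'.
Captured: group 1 = '-;ddddd', group 2 = '546', group 3 = 'yfd,'.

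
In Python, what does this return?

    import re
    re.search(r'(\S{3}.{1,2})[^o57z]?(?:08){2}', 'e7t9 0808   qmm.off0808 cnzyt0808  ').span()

(0, 9)

Pattern: exactly 3 of a non-whitespace character, then 1 to 2 of any character (captured); then optionally any character except [o57z], then the literal '08' repeated 2 times.
The match spans [0:9] → 'e7t9 0808'.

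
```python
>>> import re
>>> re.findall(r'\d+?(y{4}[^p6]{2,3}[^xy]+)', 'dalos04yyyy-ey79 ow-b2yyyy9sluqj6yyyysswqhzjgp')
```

['yyyy-ey79 ow-b2', 'yyyysswqhzjgp']

This matches one or more of a digit (lazy); then exactly 4 of the literal 'y', then 2 to 3 of any character except [p6], then one or more of any character except [xy] (captured).
Scanning left to right: at [5:22] match '04yyyy-ey79 ow-b2', group 1 = 'yyyy-ey79 ow-b2'; at [32:46] match '6yyyysswqhzjgp', group 1 = 'yyyysswqhzjgp'.
`findall` collects group 1 from each match (2 total).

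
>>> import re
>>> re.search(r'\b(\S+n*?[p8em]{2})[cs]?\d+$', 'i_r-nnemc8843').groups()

('i_r-nnemc88',)

Pattern: a word boundary (`\b`, zero-width); then one or more of a non-whitespace character, then zero or more of a literal 'n' (lazy), then exactly 2 of one of [p8em] (captured); then optionally one of [cs], then one or more of a digit; then anchored at the end.
`search` walks the string left to right and returns the first match it finds.
The match spans [0:13] → 'i_r-nnemc8843'.
Captured: group 1 = 'i_r-nnemc88'.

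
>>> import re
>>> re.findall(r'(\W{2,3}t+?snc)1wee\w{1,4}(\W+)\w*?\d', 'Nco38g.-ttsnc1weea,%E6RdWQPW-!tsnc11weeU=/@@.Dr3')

[('.-ttsnc', ',%')]

With 2 capturing groups, `findall` returns a 2-tuple per match.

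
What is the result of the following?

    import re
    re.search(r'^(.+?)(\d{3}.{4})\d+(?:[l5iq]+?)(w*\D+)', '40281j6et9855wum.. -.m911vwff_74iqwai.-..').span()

Pattern: anchored at the start of the string; then one or more of any character (lazy) (captured); then exactly 3 of a digit, then exactly 4 of any character (captured); then one or more of a digit; then one or more of one of [l5iq] (lazy) (non-capturing group); then zero or more of the literal 'w', then one or more of a non-digit (captured).
`re.search` scans for the first position where the pattern succeeds.
The match spans [0:22] → '40281j6et9855wum.. -.m'.
Captured: group 1 = '40', group 2 = '281j6et', group 3 = 'wum.. -.m'.

(0, 22)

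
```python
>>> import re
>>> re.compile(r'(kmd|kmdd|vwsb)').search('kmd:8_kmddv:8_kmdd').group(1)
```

`re.search` tries every starting position until one works.
The match spans [0:3] → 'kmd'.
Captured: group 1 = 'kmd'.

'kmd'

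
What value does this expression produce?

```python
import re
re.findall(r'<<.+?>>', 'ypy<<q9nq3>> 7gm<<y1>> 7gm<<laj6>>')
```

With the lazy modifier that quantifier settles for the fewest repetitions that let the rest of the pattern succeed (the atoms after it are unaffected and can still be greedy).
No capturing groups, so `findall` returns the 3 full match strings.

['<<q9nq3>>', '<<y1>>', '<<laj6>>']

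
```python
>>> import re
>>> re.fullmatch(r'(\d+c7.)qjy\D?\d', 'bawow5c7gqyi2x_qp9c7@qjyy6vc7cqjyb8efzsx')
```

This matches one or more of a digit, then the literal 'c7', then any character (captured); then the literal 'qjy', then optionally a non-digit, then a digit.
`re.fullmatch` requires the pattern to consume the entire string.
Here there's no way to consume every character, so the call returns None.

None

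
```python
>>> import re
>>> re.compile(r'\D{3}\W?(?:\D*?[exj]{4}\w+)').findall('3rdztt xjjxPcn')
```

Pattern: exactly 3 of a non-digit, then optionally a non-word character; then zero or more of a non-digit (lazy), then exactly 4 of one of [exj], then one or more of a word character (non-capturing group).
Scanning left to right: at [1:14] → 'rdztt xjjxPcn'.
Since nothing is captured, `findall` lists the 1 matched substring directly.

['rdztt xjjxPcn']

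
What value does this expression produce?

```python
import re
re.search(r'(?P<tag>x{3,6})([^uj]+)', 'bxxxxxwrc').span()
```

(1, 9)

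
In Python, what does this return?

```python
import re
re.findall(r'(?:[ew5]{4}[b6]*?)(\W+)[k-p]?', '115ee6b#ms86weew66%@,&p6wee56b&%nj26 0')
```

['%@,&', '&%']

The pattern matches exactly 4 of one of [ew5], then zero or more of one of [b6] (lazy) (non-capturing group); then one or more of a non-word character (captured); then optionally a character in [k-p].
Matches: at [12:23] match 'weew66%@,&p', group 1 = '%@,&'; at [24:33] match 'wee56b&%n', group 1 = '&%'.
Because there's exactly one group, `findall` drops the full match and keeps group 1 from each hit.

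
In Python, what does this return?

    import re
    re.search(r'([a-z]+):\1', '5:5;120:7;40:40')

None

After group 1 captures some text, `\1` only succeeds where that same text appears again.
Unlike `match`, `search` isn't anchored — it looks for the pattern anywhere in the string.
Here no position works, so the call returns None.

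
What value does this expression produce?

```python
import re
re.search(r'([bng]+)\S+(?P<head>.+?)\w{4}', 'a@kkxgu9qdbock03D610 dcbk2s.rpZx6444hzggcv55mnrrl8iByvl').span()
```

(5, 25)

Pattern: one or more of one of [bng] (captured); then one or more of a non-whitespace character; then one or more of any character (lazy) (captured as 'head'); then exactly 4 of a word character.
The match spans [5:25] → 'gu9qdbock03D610 dcbk'.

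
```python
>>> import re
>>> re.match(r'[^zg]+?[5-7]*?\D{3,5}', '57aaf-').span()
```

Pattern: one or more of any character except [zg] (lazy); then zero or more of a character in [5-7] (lazy), then 3 to 5 of a non-digit.
`re.match` only tries the pattern at the start of the string.
The match spans [0:6] → '57aaf-'.

(0, 6)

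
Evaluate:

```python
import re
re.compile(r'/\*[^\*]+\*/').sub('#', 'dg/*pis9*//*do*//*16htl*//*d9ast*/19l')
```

`sub` substitutes '#' at each match site.

'dg####19l'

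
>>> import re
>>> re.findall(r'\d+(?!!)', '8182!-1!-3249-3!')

['818', '3249']

Because the assertion is negative and zero-width, positions next to the forbidden text are skipped.
Matches: at [0:3] → '818'; at [9:13] → '3249'.
No capturing groups, so `findall` returns the 2 full match strings.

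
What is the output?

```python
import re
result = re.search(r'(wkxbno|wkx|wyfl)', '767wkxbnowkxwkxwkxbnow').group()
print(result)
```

wkxbno

Alternation isn't longest-match — the leftmost alternative that fits at this position is chosen.
The match spans [3:9] → 'wkxbno'.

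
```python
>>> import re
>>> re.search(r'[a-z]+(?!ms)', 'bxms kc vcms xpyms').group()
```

Because the assertion is negative and zero-width, positions next to the forbidden text are skipped.
The match spans [0:4] → 'bxms'.

'bxms'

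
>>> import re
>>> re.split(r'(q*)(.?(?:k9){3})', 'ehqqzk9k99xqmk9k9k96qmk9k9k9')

Pattern: zero or more of a literal 'q' (captured); then optionally any character, then the literal 'k9' repeated 3 times (captured).
Matches to split on: at [11:19] → 'qmk9k9k9'; at [20:28] → 'qmk9k9k9'.
The group in the pattern means `split` returns the separators' captures alongside the pieces.

['ehqqzk9k99x', 'q', 'mk9k9k9', '6', 'q', 'mk9k9k9', '']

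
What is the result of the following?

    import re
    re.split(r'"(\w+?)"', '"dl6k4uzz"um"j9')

Matches to split on: at [0:10] → '"dl6k4uzz"'.
`re.split` interleaves the captured-group text with the surrounding fragments.

['', 'dl6k4uzz', 'um"j9']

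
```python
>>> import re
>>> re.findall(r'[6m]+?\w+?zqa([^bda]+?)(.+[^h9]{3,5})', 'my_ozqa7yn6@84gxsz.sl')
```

[('7', 'yn6@84gxsz.sl')]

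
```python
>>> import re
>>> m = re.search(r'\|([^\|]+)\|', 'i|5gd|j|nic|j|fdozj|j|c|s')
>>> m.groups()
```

The match spans [1:6] → '|5gd|'.
Captured: group 1 = '5gd'.

('5gd',)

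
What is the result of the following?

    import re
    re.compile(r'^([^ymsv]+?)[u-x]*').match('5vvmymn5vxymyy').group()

'5vv'

The pattern matches anchored at the start of the string; then one or more of any character except [ymsv] (lazy) (captured); then zero or more of a character in [u-x].
`re.match` won't scan ahead — the pattern has to work from the very first character.
The match spans [0:3] → '5vv'.
Captured: group 1 = '5'.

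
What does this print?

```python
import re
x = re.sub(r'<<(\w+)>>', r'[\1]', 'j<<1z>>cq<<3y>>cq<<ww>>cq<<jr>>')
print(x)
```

Matches: at [1:7] → '<<1z>>'; at [9:15] → '<<3y>>'; at [17:23] → '<<ww>>'; at [25:31] → '<<jr>>'.
The replacement refers to a captured group, so each match is rewritten using its own captured text.

j[1z]cq[3y]cq[ww]cq[jr]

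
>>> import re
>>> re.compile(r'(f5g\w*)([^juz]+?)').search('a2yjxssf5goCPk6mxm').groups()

The match spans [7:18] → 'f5goCPk6mxm'.
Captured: group 1 = 'f5goCPk6mx', group 2 = 'm'.

('f5goCPk6mx', 'm')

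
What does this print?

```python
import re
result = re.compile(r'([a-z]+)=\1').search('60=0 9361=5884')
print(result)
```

None

`\1` is not a pattern — it's the concrete string captured by group 1, re-applied verbatim.
Here nothing in the string fits, so the call returns None.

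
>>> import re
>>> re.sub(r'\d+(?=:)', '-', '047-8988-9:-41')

The positive lookaround only admits positions where the adjacent text matches; those characters stay outside the span.
Matches: at [9:10] → '9'.
Each match is replaced by '-'.

'047-8988--:-41'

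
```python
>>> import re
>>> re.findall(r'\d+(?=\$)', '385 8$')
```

The positive lookaround only admits positions where the adjacent text matches; those characters stay outside the span.
Since nothing is captured, `findall` lists the 1 matched substring directly.

['8']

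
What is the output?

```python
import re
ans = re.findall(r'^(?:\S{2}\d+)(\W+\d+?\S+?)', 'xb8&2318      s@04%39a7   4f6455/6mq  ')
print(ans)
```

A non-greedy quantifier consumes as few characters as it can — just enough that the remainder of the pattern still matches from where it stops; whatever follows it matches normally.
`findall` collects group 1 from the one match (1 total).

['&23']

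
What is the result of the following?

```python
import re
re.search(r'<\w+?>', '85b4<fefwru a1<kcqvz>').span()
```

`search` walks the string left to right and returns the first match it finds.
The match spans [14:21] → '<kcqvz>'.

(14, 21)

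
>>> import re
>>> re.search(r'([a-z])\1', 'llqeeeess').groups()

The backreference `\1` re-matches whatever the first group consumed, character for character.
Unlike `match`, `search` isn't anchored — it looks for the pattern anywhere in the string.
The match spans [0:2] → 'll'.
Captured: group 1 = 'l'.

('l',)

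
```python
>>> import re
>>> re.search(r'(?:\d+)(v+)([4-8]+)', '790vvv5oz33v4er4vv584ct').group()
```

Pattern: one or more of a digit (non-capturing group); then one or more of a literal 'v' (captured); then one or more of a character in [4-8] (captured).
`search` walks the string left to right and returns the first match it finds.
The match spans [0:7] → '790vvv5'.
Captured: group 1 = 'vvv', group 2 = '5'.

'790vvv5'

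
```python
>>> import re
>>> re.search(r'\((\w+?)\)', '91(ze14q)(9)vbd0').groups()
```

The match spans [2:9] → '(ze14q)'.
Captured: group 1 = 'ze14q'.

('ze14q',)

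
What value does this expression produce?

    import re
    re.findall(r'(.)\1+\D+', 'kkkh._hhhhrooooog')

A backreference is literal: `\1` must see the identical characters the first group matched.
Matches: at [0:17] match 'kkkh._hhhhrooooog', group 1 = 'k'.
With a single group, `findall` returns only what that group captured — 1 item.

['k']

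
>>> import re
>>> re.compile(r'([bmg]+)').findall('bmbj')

The pattern matches one or more of one of [bmg] (captured).
Scanning left to right: at [0:3] match 'bmb', group 1 = 'bmb'.
`findall` collects group 1 from the one match (1 total).

['bmb']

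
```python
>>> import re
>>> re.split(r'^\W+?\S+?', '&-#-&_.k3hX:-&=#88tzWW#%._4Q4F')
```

['', '#-&_.k3hX:-&=#88tzWW#%._4Q4F']

This matches anchored at the start of the string; then one or more of a non-word character (lazy); then one or more of a non-whitespace character (lazy).
The `?` after the quantifier makes it lazy — it takes as little as possible before letting the rest of the pattern try.
Matches to split on: at [0:2] → '&-'.
Each match becomes a cut point; 2 segments remain.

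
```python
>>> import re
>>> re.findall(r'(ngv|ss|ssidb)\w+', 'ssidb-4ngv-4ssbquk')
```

['ss', 'ss']

Matches: at [0:5] match 'ssidb', group 1 = 'ss'; at [12:18] match 'ssbquk', group 1 = 'ss'.
`findall` collects group 1 from each match (2 total).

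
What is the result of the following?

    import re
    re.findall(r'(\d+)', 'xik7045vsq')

['7045']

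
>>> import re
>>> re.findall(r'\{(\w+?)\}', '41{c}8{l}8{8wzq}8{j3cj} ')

['c', 'l', '8wzq', 'j3cj']

Matches: at [2:5] match '{c}', group 1 = 'c'; at [6:9] match '{l}', group 1 = 'l'; at [10:16] match '{8wzq}', group 1 = '8wzq'; at [17:23] match '{j3cj}', group 1 = 'j3cj'.
`findall` collects group 1 from each match (4 total).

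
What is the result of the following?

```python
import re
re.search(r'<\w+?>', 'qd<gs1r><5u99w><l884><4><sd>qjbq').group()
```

'<gs1r>'

The match spans [2:8] → '<gs1r>'.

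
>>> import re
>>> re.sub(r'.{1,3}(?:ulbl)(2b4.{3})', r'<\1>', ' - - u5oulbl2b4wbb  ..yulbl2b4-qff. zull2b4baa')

The pattern matches 1 to 3 of any character; then the literal 'ulb', then a literal 'l' (non-capturing group); then the literal '2b4', then exactly 3 of any character (captured).
Matches: at [5:18] → 'u5oulbl2b4wbb'; at [20:33] → '..yulbl2b4-qf'.
The replacement refers to a captured group, so each match is rewritten using its own captured text.

' - - <2b4wbb>  <2b4-qf>f. zull2b4baa'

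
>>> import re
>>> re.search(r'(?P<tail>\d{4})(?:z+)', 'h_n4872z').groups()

The match spans [3:8] → '4872z'.
Captured: group 1 = '4872'.

('4872',)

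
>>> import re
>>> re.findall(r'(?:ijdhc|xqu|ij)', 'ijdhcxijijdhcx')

['ijdhc', 'ij', 'ijdhc']

Alternation tries branches left to right and keeps the first one that lets the overall match succeed at that position.
Matches: at [0:5] → 'ijdhc'; at [6:8] → 'ij'; at [8:13] → 'ijdhc'.
`findall` yields the raw match text (3 of them) because the pattern has no groups.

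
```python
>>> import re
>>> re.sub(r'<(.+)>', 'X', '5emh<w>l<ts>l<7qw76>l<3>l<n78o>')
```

'5emhX'

`sub` substitutes 'X' at each match site.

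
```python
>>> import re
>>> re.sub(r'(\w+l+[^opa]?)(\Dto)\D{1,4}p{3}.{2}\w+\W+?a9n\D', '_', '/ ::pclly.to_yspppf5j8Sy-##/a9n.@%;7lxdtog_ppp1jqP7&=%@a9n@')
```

The pattern matches one or more of a word character, then one or more of a literal 'l', then optionally any character except [opa] (captured); then a non-digit, then the literal 'to' (captured); then 1 to 4 of a non-digit, then exactly 3 of a literal 'p'; then exactly 2 of any character, then one or more of a word character, then one or more of a non-word character (lazy); then the literal 'a9n', then a non-digit.
Matches: at [4:32] → 'pclly.to_yspppf5j8Sy-##/a9n.'; at [35:59] → '7lxdtog_ppp1jqP7&=%@a9n@'.
Each match is replaced by '_'.

'/ ::_@%;_'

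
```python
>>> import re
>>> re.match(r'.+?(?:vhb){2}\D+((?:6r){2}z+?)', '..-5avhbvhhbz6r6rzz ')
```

None

`re.match` won't scan ahead — the pattern has to work from the very first character.
Here the pattern fails at index 0, so the call returns None.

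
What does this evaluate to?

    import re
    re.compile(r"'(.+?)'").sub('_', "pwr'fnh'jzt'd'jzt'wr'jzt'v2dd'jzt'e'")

Because the quantifier is non-greedy, it stops expanding at the earliest point where the rest of the pattern can succeed.
Each match is replaced by '_'.

'pwr_jzt_jzt_jzt_jzt_'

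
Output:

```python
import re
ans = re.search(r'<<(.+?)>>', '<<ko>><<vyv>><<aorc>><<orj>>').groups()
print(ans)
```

('ko',)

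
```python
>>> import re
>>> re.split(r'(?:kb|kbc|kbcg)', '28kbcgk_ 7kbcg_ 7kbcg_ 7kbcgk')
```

Branches in `(...|...)` are attempted left-to-right; the first branch that allows the whole pattern to succeed is taken.
Matches to split on: at [2:4] → 'kb'; at [10:12] → 'kb'; at [17:19] → 'kb'; at [24:26] → 'kb'.
Each match becomes a cut point; 5 segments remain.

['28', 'cgk_ 7', 'cg_ 7', 'cg_ 7', 'cgk']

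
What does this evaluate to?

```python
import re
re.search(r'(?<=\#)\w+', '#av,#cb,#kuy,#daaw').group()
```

The positive lookaround only admits positions where the adjacent text matches; those characters stay outside the span.
Unlike `match`, `search` isn't anchored — it looks for the pattern anywhere in the string.
The match spans [1:3] → 'av'.

'av'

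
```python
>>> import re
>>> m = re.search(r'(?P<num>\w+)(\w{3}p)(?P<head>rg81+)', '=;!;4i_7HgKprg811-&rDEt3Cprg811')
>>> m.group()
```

Pattern: one or more of a word character (captured as 'num'); then exactly 3 of a word character, then a literal 'p' (captured); then the literal 'rg8', then one or more of a literal '1' (captured as 'head').
`re.search` tries every starting position until one works.
The match spans [4:17] → '4i_7HgKprg811'.
Captured: group 1 = '4i_7', group 2 = 'HgKp', group 3 = 'rg811'.

'4i_7HgKprg811'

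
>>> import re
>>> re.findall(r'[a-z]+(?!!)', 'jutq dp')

The negative lookahead/lookbehind blocks any match where the forbidden context is present.
Walking the string: at [0:4] → 'jutq'; at [5:7] → 'dp'.
Since nothing is captured, `findall` lists the 2 matched substrings directly.

['jutq', 'dp']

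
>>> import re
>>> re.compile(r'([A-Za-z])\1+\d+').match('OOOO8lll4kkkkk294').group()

'OOOO8'

With `match`, the pattern is implicitly anchored at the beginning.
The match spans [0:5] → 'OOOO8'.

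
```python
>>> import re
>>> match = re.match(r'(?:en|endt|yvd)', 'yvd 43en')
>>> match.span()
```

`re.match` won't scan ahead — the pattern has to work from the very first character.
The match spans [0:3] → 'yvd'.

(0, 3)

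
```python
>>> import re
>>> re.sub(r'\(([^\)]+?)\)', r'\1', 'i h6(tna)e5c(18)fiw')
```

'i h6tnae5c18fiw'

Matches: at [4:9] → '(tna)'; at [12:16] → '(18)'.
`\1` in the replacement pulls in group 1's text for each match.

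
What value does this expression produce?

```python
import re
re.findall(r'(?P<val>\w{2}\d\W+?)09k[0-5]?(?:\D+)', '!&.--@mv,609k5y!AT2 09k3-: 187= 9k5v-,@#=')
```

['AT2 ']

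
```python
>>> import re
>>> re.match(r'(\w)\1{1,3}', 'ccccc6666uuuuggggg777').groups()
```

The match spans [0:4] → 'cccc'.
Captured: group 1 = 'c'.

('c',)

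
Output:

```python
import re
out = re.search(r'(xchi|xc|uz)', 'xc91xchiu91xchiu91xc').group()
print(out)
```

xc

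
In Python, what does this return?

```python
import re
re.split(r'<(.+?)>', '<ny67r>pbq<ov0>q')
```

['', 'ny67r', 'pbq', 'ov0', 'q']

Because the quantifier is non-greedy, it stops expanding at the earliest point where the rest of the pattern can succeed.
Matches to split on: at [0:7] → '<ny67r>'; at [10:15] → '<ov0>'.
The group in the pattern means `split` returns the separators' captures alongside the pieces.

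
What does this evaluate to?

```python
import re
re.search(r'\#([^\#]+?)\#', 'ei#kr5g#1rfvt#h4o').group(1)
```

'kr5g'

`re.search` tries every starting position until one works.
The match spans [2:8] → '#kr5g#'.
Captured: group 1 = 'kr5g'.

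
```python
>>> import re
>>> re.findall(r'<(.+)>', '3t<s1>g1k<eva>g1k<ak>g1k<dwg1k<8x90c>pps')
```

One capturing group, so `findall` returns just the captured substring from the one match — 1 in all.

['s1>g1k<eva>g1k<ak>g1k<dwg1k<8x90c']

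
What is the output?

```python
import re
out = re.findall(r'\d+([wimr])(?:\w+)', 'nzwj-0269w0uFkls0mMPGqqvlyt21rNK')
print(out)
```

['w']

The pattern matches one or more of a digit; then one of [wimr] (captured); then one or more of a word character (non-capturing group).
Matches: at [5:32] match '0269w0uFkls0mMPGqqvlyt21rNK', group 1 = 'w'.
With a single group, `findall` returns only what that group captured — 1 item.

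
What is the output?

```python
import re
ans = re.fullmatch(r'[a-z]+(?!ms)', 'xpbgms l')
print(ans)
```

None

For `fullmatch`, every character of the input must be accounted for by the pattern.
Here there's no way to consume every character, so the call returns None.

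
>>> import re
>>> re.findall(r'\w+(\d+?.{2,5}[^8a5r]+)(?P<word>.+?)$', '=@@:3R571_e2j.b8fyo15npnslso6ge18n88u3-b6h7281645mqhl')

[('2j.b8fyo1', '5npnslso6ge18n88u3-b6h7281645mqhl')]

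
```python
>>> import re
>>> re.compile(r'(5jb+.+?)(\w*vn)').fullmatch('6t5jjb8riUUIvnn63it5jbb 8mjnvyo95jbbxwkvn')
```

Pattern: the literal '5j', then one or more of the literal 'b', then one or more of any character (lazy) (captured); then zero or more of a word character, then the literal 'vn' (captured).
`fullmatch` succeeds only if the pattern covers the string from start to end.
Here the string isn't matched end-to-end, so the call returns None.

None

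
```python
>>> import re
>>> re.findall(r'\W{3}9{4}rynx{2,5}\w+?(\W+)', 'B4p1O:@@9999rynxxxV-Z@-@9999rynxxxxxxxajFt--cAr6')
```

['-', '--']

Pattern: exactly 3 of a non-word character, then exactly 4 of the literal '9'; then the literal 'ryn', then 2 to 5 of the literal 'x', then one or more of a word character (lazy); then one or more of a non-word character (captured).
Matches: at [5:20] match ':@@9999rynxxxV-', group 1 = '-'; at [21:44] match '@-@9999rynxxxxxxxajFt--', group 1 = '--'.
One capturing group, so `findall` returns just the captured substring from each match — 2 in all.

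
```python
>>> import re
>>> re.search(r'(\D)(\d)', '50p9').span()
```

(2, 4)

The match spans [2:4] → 'p9'.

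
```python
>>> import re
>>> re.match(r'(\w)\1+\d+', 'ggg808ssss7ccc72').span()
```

(0, 6)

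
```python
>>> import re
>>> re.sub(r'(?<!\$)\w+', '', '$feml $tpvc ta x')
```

'$f $t  '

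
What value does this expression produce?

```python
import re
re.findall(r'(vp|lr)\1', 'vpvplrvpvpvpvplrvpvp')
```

After group 1 captures some text, `\1` only succeeds where that same text appears again.
Matches: at [0:4] match 'vpvp', group 1 = 'vp'; at [6:10] match 'vpvp', group 1 = 'vp'; at [10:14] match 'vpvp', group 1 = 'vp'; at [16:20] match 'vpvp', group 1 = 'vp'.
One capturing group, so `findall` returns just the captured substring from each match — 4 in all.

['vp', 'vp', 'vp', 'vp']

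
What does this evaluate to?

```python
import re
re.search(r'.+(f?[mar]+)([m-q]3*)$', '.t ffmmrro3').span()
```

(0, 11)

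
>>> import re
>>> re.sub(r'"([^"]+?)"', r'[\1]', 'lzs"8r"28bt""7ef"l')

'lzs[8r]28bt"[7ef]l'

`\1` in the replacement pulls in group 1's text for each match.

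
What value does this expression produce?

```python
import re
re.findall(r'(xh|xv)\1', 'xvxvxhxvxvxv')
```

After group 1 captures some text, `\1` only succeeds where that same text appears again.
Walking the string: at [0:4] match 'xvxv', group 1 = 'xv'; at [6:10] match 'xvxv', group 1 = 'xv'.
With a single group, `findall` returns only what that group captured — 2 items.

['xv', 'xv']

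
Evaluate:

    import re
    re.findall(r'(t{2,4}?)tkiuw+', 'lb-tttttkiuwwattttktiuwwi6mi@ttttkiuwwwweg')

['tttt', 'ttt']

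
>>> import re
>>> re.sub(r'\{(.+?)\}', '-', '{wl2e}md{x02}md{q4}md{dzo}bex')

Lazy quantifiers expand one character at a time until the remainder of the pattern can match.
`sub` substitutes '-' at each match site.

'-md-md-md-bex'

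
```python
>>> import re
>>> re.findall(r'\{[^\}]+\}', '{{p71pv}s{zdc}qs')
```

With no groups in the pattern, `findall` gives back each whole match — 2 here.

['{{p71pv}', '{zdc}']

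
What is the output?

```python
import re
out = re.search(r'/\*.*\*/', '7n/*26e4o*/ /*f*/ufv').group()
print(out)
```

Unlike `match`, `search` isn't anchored — it looks for the pattern anywhere in the string.
The match spans [2:17] → '/*26e4o*/ /*f*/'.

/*26e4o*/ /*f*/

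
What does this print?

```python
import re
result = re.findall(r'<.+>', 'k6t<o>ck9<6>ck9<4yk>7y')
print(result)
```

['<o>ck9<6>ck9<4yk>']

With no groups in the pattern, `findall` gives back each whole match — 1 here.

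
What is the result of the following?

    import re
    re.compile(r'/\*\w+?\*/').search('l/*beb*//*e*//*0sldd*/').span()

Unlike `match`, `search` isn't anchored — it looks for the pattern anywhere in the string.
The match spans [1:8] → '/*beb*/'.

(1, 8)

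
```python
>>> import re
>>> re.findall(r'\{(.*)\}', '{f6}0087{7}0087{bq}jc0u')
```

['f6}0087{7}0087{bq']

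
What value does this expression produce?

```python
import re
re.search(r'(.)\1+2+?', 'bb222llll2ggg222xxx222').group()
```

'bb2'

`\1` has to match the exact text group 1 already captured.
`re.search` tries every starting position until one works.
The match spans [0:3] → 'bb2'.
Captured: group 1 = 'b'.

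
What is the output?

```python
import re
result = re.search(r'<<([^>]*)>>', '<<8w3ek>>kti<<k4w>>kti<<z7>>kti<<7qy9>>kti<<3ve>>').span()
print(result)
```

`re.search` tries every starting position until one works.
The match spans [0:9] → '<<8w3ek>>'.
Captured: group 1 = '8w3ek'.

(0, 9)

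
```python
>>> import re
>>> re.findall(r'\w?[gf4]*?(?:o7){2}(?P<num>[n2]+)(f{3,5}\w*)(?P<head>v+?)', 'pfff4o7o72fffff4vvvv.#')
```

[('2', 'fffff4vvv', 'v')]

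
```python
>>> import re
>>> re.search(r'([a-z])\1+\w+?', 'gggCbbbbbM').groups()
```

The match spans [0:4] → 'gggC'.
Captured: group 1 = 'g'.

('g',)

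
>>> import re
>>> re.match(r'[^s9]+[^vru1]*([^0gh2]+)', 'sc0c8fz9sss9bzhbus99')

None

Pattern: one or more of any character except [s9], then zero or more of any character except [vru1]; then one or more of any character except [0gh2] (captured).
With `match`, the pattern is implicitly anchored at the beginning.
Here the pattern fails at index 0, so the call returns None.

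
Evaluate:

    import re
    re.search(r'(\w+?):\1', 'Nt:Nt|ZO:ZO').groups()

The match spans [0:5] → 'Nt:Nt'.
Captured: group 1 = 'Nt'.

('Nt',)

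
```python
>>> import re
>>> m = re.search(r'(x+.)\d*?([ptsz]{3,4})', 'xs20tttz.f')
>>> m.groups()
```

('xs', 'tttz')

The pattern matches one or more of the literal 'x', then any character (captured); then zero or more of a digit (lazy); then 3 to 4 of one of [ptsz] (captured).
`search` walks the string left to right and returns the first match it finds.
The match spans [0:8] → 'xs20tttz'.
Captured: group 1 = 'xs', group 2 = 'tttz'.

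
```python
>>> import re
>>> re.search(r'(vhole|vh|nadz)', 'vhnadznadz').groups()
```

The match spans [0:2] → 'vh'.
Captured: group 1 = 'vh'.

('vh',)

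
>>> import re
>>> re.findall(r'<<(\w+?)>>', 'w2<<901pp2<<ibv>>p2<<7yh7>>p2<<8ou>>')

Walking the string: at [10:17] match '<<ibv>>', group 1 = 'ibv'; at [19:27] match '<<7yh7>>', group 1 = '7yh7'; at [29:36] match '<<8ou>>', group 1 = '8ou'.
One capturing group, so `findall` returns just the captured substring from each match — 3 in all.

['ibv', '7yh7', '8ou']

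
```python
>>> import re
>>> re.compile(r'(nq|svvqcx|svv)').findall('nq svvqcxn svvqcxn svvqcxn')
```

Alternation isn't longest-match — the leftmost alternative that fits at this position is chosen.
`findall` collects group 1 from each match (4 total).

['nq', 'svvqcx', 'svvqcx', 'svvqcx']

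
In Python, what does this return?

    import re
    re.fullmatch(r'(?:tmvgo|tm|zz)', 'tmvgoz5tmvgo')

None

`re.fullmatch` is like wrapping the pattern in `^…$` (in single-line mode).
Here the string isn't matched end-to-end, so the call returns None.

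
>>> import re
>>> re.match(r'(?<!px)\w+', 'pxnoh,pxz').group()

A negative assertion filters positions out without eating any characters.
`re.match` only tries the pattern at the start of the string.
The match spans [0:5] → 'pxnoh'.

'pxnoh'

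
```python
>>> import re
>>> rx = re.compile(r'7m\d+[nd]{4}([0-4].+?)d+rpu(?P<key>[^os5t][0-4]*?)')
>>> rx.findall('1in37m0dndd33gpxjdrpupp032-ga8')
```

This matches the literal '7m', then one or more of a digit, then exactly 4 of one of [nd]; then a character in [0-4], then one or more of any character (lazy) (captured); then one or more of a literal 'd', then the literal 'rpu'; then any character except [os5t], then zero or more of a character in [0-4] (lazy) (captured as 'key').
`findall` packs the 2 group values into a tuple for every match.

[('33gpxj', 'p')]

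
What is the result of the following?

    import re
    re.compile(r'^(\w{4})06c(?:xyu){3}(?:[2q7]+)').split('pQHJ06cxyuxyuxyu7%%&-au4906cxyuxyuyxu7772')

`re.split` interleaves the captured-group text with the surrounding fragments.

['', 'pQHJ', '%%&-au4906cxyuxyuyxu7772']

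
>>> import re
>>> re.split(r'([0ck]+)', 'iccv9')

The group in the pattern means `split` returns the separators' captures alongside the pieces.

['i', 'cc', 'v9']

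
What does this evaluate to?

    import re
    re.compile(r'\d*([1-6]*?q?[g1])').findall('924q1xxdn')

['q1']

`findall` collects group 1 from the one match (1 total).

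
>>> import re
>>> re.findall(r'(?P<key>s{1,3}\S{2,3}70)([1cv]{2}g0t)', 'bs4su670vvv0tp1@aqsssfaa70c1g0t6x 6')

Multiple groups make `findall` return tuples — one 2-tuple for the one match.

[('sssfaa70', 'c1g0t')]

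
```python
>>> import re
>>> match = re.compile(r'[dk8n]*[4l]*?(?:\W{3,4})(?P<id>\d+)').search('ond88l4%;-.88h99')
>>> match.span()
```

The match spans [1:13] → 'nd88l4%;-.88'.

(1, 13)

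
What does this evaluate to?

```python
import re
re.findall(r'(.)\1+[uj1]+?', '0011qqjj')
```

`\1` is not a pattern — it's the concrete string captured by group 1, re-applied verbatim.
With a single group, `findall` returns only what that group captured — 2 items.

['0', 'q']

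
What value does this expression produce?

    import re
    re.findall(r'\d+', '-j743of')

The pattern matches one or more of a digit.
Matches: at [2:5] → '743'.
`findall` yields the raw match text (1 of them) because the pattern has no groups.

['743']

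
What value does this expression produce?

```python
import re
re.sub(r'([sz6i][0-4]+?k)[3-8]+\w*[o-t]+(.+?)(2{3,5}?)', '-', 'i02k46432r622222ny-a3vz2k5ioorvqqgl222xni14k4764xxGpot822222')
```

Because the quantifier is non-greedy, it stops expanding at the earliest point where the rest of the pattern can succeed.
Each match is replaced by '-'.

'-22ny-a3v-22'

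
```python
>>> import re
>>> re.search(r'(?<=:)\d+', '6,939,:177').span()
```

(7, 10)

The `(?=…)`/`(?<=…)` assertion just peeks at neighbouring text; it doesn't advance the match position.
The match spans [7:10] → '177'.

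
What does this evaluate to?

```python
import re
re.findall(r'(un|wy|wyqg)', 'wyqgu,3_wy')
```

Branches in `(...|...)` are attempted left-to-right; the first branch that allows the whole pattern to succeed is taken.
One capturing group, so `findall` returns just the captured substring from each match — 2 in all.

['wy', 'wy']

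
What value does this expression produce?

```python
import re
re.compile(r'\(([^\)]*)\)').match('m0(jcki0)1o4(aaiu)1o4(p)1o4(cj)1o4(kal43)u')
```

`match` is anchored at position 0; if the pattern doesn't fit there, it returns None.
Here the pattern fails at index 0, so the call returns None.

None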